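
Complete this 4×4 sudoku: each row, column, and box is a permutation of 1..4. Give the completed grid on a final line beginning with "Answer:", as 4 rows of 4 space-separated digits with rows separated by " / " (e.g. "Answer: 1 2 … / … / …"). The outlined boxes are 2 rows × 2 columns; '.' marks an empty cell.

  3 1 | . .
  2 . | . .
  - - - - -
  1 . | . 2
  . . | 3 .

Step 1. [r3c3∈{4}] nothing but 4 survives at r3c3 ⇒ r3c3=4.
Step 2. [r2c2∈{4}] only 4 remains possible at r2c2 ⇒ r2c2=4.
Step 3. [r2c4∈{1,3}] 3 has one home in row 2: r2c4, so r2c4=3.
Step 4. [r4c2∈{2}] r4c2 is down to just 2 ⇒ r4c2=2.
Step 5. [r1c4∈{4}] only 4 remains possible at r1c4, so r1c4=4.
Step 6. [r4c1∈{4}] nothing but 4 survives at r4c1 ⇒ r4c1=4.
Step 7. [r2c3∈{1}] r2c3 has the single candidate 1 ⇒ r2c3=1.
Step 8. [r4c4∈{1}] r4c4's peers cover all but 1, so r4c4=1.
Step 9. [r3c2∈{3}] nothing but 3 survives at r3c2 ⇒ r3c2=3.
Step 10. [r1c3∈{2}] nothing but 2 survives at r1c3, so r1c3=2.

Answer: 3 1 2 4 / 2 4 1 3 / 1 3 4 2 / 4 2 3 1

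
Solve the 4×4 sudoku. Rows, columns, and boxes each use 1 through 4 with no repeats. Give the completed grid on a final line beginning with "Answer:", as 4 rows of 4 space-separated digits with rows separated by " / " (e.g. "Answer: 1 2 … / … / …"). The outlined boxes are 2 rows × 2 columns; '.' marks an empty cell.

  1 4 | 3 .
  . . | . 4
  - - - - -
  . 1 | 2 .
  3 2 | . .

Step 1. [r2c3∈{1}] only 1 remains possible at r2c3 ⇒ r2c3=1.
Step 2. [r2c1∈{2}] r2c1 is down to just 2 ⇒ r2c1=2.
Step 3. [r4c3∈{4}] only 4 remains possible at r4c3, so r4c3=4.
Step 4. [r3c1∈{4}] nothing but 4 survives at r3c1. So r3c1=4.
Step 5. [r2c2∈{3}] nothing but 3 survives at r2c2. So r2c2=3.
Step 6. [r1c4∈{2}] only 2 remains possible at r1c4. So r1c4=2.
Step 7. [r4c4∈{1}] nothing but 1 survives at r4c4. So r4c4=1.
Step 8. [r3c4∈{3}] only 3 remains possible at r3c4, so r3c4=3.

Answer: 1 4 3 2 / 2 3 1 4 / 4 1 2 3 / 3 2 4 1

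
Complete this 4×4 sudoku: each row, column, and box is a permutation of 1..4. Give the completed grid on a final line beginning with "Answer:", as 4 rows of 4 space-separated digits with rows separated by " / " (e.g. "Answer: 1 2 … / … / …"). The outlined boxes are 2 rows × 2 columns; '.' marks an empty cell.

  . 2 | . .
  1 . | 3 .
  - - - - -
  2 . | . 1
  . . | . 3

Step 1. [r2c2∈{4}] r2c2 is down to just 4, so r2c2=4.
Step 2. [r3c3∈{4}] r3c3 has the single candidate 4, so r3c3=4.
Step 3. [r2c4∈{2}] only 2 remains possible at r2c4 ⇒ r2c4=2.
Step 4. [r4c1∈{4}] r4c1's peers cover all but 4 ⇒ r4c1=4.
Step 5. [r4c2∈{1}] r4c2's peers cover all but 1. So r4c2=1.
Step 6. [r1c3∈{1}] only 1 remains possible at r1c3, so r1c3=1.
Step 7. [r4c3∈{2}] nothing but 2 survives at r4c3, so r4c3=2.
Step 8. [r1c4∈{4}] r1c4 has the single candidate 4. So r1c4=4.
Step 9. [r1c1∈{3}] r1c1's peers cover all but 3. So r1c1=3.
Step 10. [r3c2∈{3}] nothing but 3 survives at r3c2 ⇒ r3c2=3.

Answer: 3 2 1 4 / 1 4 3 2 / 2 3 4 1 / 4 1 2 3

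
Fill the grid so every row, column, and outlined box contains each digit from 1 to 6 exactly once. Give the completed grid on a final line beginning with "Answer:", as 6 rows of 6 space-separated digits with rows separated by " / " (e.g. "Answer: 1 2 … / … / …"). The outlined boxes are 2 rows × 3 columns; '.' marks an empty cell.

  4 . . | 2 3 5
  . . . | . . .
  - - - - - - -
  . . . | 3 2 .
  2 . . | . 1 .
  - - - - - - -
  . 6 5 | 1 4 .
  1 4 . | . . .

Step 1. [r1c3∈{1,6}] in row 1, 6 fits only at r1c3 ⇒ r1c3=6.
Step 2. [r2c6∈{1,4,6}] in col 6, 1 fits only at r2c6 ⇒ r2c6=1.
Step 3. [r4c4∈{4,5,6}] across box 4, 5 lands solely at r4c4. So r4c4=5.
Step 4. [r6c4∈{6}] r6c4 has the single candidate 6. So r6c4=6.
Step 5. [r5c1∈{3}] r5c1 is down to just 3. So r5c1=3.
Step 6. [r2c2∈{2,3,5}] across col 2, 2 lands solely at r2c2, so r2c2=2.
Step 7. [r3c2∈{1,5}] in col 2, 5 fits only at r3c2. So r3c2=5.
Step 8. [r4c6∈{4,6}] in row 4, 6 fits only at r4c6. So r4c6=6.
Step 9. [r4c3∈{3,4}] r4c3 is the only open cell in row 4 admitting 4. So r4c3=4.
Step 10. [r6c3∈{2}] r6c3's peers cover all but 2. So r6c3=2.
Step 11. [r6c5∈{5}] nothing but 5 survives at r6c5 ⇒ r6c5=5.
Step 12. [r4c2∈{3}] r4c2 has the single candidate 3 ⇒ r4c2=3.
Step 13. [r1c2∈{1}] only 1 remains possible at r1c2. So r1c2=1.
Step 14. [r2c1∈{5}] r2c1 is down to just 5, so r2c1=5.
Step 15. [r2c3∈{3}] nothing but 3 survives at r2c3. So r2c3=3.
Step 16. [r2c5∈{6}] r2c5 has the single candidate 6. So r2c5=6.
Step 17. [r3c6∈{4}] nothing but 4 survives at r3c6 ⇒ r3c6=4.
Step 18. [r3c1∈{6}] r3c1 has the single candidate 6, so r3c1=6.
Step 19. [r3c3∈{1}] r3c3's peers cover all but 1. So r3c3=1.
Step 20. [r5c6∈{2}] nothing but 2 survives at r5c6. So r5c6=2.
Step 21. [r6c6∈{3}] r6c6's peers cover all but 3. So r6c6=3.
Step 22. [r2c4∈{4}] r2c4 has the single candidate 4, so r2c4=4.

Answer: 4 1 6 2 3 5 / 5 2 3 4 6 1 / 6 5 1 3 2 4 / 2 3 4 5 1 6 / 3 6 5 1 4 2 / 1 4 2 6 5 3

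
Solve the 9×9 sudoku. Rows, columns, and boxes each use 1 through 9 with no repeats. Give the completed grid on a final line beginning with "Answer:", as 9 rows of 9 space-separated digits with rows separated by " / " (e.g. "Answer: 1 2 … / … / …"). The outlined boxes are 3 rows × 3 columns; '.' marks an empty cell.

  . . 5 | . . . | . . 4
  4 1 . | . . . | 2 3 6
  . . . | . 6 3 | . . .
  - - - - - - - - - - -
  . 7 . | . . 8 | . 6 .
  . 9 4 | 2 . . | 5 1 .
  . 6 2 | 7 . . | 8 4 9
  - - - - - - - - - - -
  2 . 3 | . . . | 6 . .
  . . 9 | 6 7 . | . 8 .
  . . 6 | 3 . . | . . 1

Step 1. [r3c9∈{5,7,8}] 8 has one home in col 9: r3c9 ⇒ r3c9=8.
Step 2. [r9c1∈{5,7,8}] in box 7, 7 fits only at r9c1, so r9c1=7.
Step 3. [r4c7∈{3}] r4c7 is down to just 3, so r4c7=3.
Step 4. [r3c8∈{5,7,9}] box 3 places 5 nowhere but r3c8 ⇒ r3c8=5.
Step 5. [r2c3∈{7,8}] 8 has one home in col 3: r2c3 ⇒ r2c3=8.
Step 6. [r3c4∈{1,4,9}] 4 has one home in row 3: r3c4 ⇒ r3c4=4.
Step 7. [r4c5∈{1,4,5,9}] across row 4, 4 lands solely at r4c5 ⇒ r4c5=4.
Step 8. [r4c4∈{1,5,9}] row 4 places 9 nowhere but r4c4, so r4c4=9.
Step 9. [r9c8∈{2,9}] col 8 places 2 nowhere but r9c8. So r9c8=2.
Step 10. [r1c5∈{1,2,8,9}] 2 has one home in col 5: r1c5. So r1c5=2.
Step 11. [r8c1∈{1,5}] across box 7, 1 lands solely at r8c1, so r8c1=1.
Step 12. [r8c7∈{4}] r8c7 has the single candidate 4, so r8c7=4.
Step 13. [r9c7∈{9}] r9c7 is down to just 9 ⇒ r9c7=9.
Step 14. [r8c2∈{5}] r8c2's peers cover all but 5, so r8c2=5.
Step 15. [r7c9∈{5,7}] col 9 places 5 nowhere but r7c9 ⇒ r7c9=5.
Step 16. [r1c8∈{7,9}] across col 8, 9 lands solely at r1c8, so r1c8=9.
Step 17. [r2c6∈{5,7,9}] across row 2, 7 lands solely at r2c6. So r2c6=7.
Step 18. [r1c6∈{1}] r1c6 has the single candidate 1. So r1c6=1.
Step 19. [r6c5∈{1,3,5}] 1 has one home in row 6: r6c5 ⇒ r6c5=1.
Step 20. [r6c1∈{3,5}] across row 6, 3 lands solely at r6c1. So r6c1=3.
Step 21. [r7c6∈{4,9}] across col 6, 9 lands solely at r7c6, so r7c6=9.
Step 22. [r7c5∈{8}] r7c5 is down to just 8 ⇒ r7c5=8.
Step 23. [r9c5∈{5}] r9c5 is down to just 5. So r9c5=5.
Step 24. [r3c7∈{1,7}] row 3 places 1 nowhere but r3c7 ⇒ r3c7=1.
Step 25. [r7c2∈{4}] r7c2 is down to just 4. So r7c2=4.
Step 26. [r5c6∈{6}] nothing but 6 survives at r5c6 ⇒ r5c6=6.
Step 27. [r3c1∈{9}] only 9 remains possible at r3c1 ⇒ r3c1=9.
Step 28. [r8c9∈{3}] nothing but 3 survives at r8c9 ⇒ r8c9=3.
Step 29. [r1c2∈{3}] r1c2's peers cover all but 3, so r1c2=3.
Step 30. [r7c8∈{7}] nothing but 7 survives at r7c8 ⇒ r7c8=7.
Step 31. [r6c6∈{5}] r6c6 is down to just 5, so r6c6=5.
Step 32. [r1c4∈{8}] r1c4's peers cover all but 8 ⇒ r1c4=8.
Step 33. [r1c7∈{7}] r1c7 is down to just 7, so r1c7=7.
Step 34. [r7c4∈{1}] r7c4 has the single candidate 1. So r7c4=1.
Step 35. [r4c1∈{5}] r4c1 has the single candidate 5. So r4c1=5.
Step 36. [r3c3∈{7}] r3c3's peers cover all but 7 ⇒ r3c3=7.
Step 37. [r5c9∈{7}] r5c9 has the single candidate 7. So r5c9=7.
Step 38. [r3c2∈{2}] nothing but 2 survives at r3c2 ⇒ r3c2=2.
Step 39. [r1c1∈{6}] r1c1's peers cover all but 6, so r1c1=6.
Step 40. [r8c6∈{2}] r8c6 has the single candidate 2. So r8c6=2.
Step 41. [r9c2∈{8}] r9c2 is down to just 8, so r9c2=8.
Step 42. [r5c1∈{8}] only 8 remains possible at r5c1, so r5c1=8.
Step 43. [r9c6∈{4}] r9c6 has the single candidate 4, so r9c6=4.
Step 44. [r2c4∈{5}] r2c4's peers cover all but 5, so r2c4=5.
Step 45. [r4c9∈{2}] only 2 remains possible at r4c9. So r4c9=2.
Step 46. [r2c5∈{9}] r2c5 has the single candidate 9. So r2c5=9.
Step 47. [r5c5∈{3}] r5c5 is down to just 3. So r5c5=3.
Step 48. [r4c3∈{1}] only 1 remains possible at r4c3 ⇒ r4c3=1.

Answer: 6 3 5 8 2 1 7 9 4 / 4 1 8 5 9 7 2 3 6 / 9 2 7 4 6 3 1 5 8 / 5 7 1 9 4 8 3 6 2 / 8 9 4 2 3 6 5 1 7 / 3 6 2 7 1 5 8 4 9 / 2 4 3 1 8 9 6 7 5 / 1 5 9 6 7 2 4 8 3 / 7 8 6 3 5 4 9 2 1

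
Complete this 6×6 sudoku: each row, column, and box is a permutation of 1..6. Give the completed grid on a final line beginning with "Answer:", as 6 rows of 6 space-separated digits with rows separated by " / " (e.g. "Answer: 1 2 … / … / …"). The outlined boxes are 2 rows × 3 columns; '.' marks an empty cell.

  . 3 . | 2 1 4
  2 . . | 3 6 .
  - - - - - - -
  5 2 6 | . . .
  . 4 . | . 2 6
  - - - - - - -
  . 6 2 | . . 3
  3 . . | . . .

Step 1. [r5c1∈{1,4}] col 1 places 4 nowhere but r5c1 ⇒ r5c1=4.
Step 2. [r5c4∈{1,5}] row 5 places 1 nowhere but r5c4 ⇒ r5c4=1.
Step 3. [r2c6∈{5}] r2c6's peers cover all but 5. So r2c6=5.
Step 4. [r6c2∈{1,5}] in col 2, 5 fits only at r6c2 ⇒ r6c2=5.
Step 5. [r6c5∈{4}] r6c5's peers cover all but 4 ⇒ r6c5=4.
Step 6. [r6c3∈{1}] r6c3 has the single candidate 1. So r6c3=1.
Step 7. [r6c4∈{6}] r6c4's peers cover all but 6. So r6c4=6.
Step 8. [r4c1∈{1}] r4c1's peers cover all but 1, so r4c1=1.
Step 9. [r5c5∈{5}] r5c5's peers cover all but 5, so r5c5=5.
Step 10. [r2c2∈{1}] r2c2's peers cover all but 1 ⇒ r2c2=1.
Step 11. [r4c4∈{5}] nothing but 5 survives at r4c4 ⇒ r4c4=5.
Step 12. [r1c1∈{6}] r1c1's peers cover all but 6. So r1c1=6.
Step 13. [r3c5∈{3}] r3c5 is down to just 3, so r3c5=3.
Step 14. [r6c6∈{2}] r6c6 has the single candidate 2. So r6c6=2.
Step 15. [r4c3∈{3}] r4c3's peers cover all but 3, so r4c3=3.
Step 16. [r3c4∈{4}] r3c4 has the single candidate 4, so r3c4=4.
Step 17. [r1c3∈{5}] r1c3 has the single candidate 5 ⇒ r1c3=5.
Step 18. [r2c3∈{4}] r2c3 is down to just 4 ⇒ r2c3=4.
Step 19. [r3c6∈{1}] nothing but 1 survives at r3c6. So r3c6=1.

Answer: 6 3 5 2 1 4 / 2 1 4 3 6 5 / 5 2 6 4 3 1 / 1 4 3 5 2 6 / 4 6 2 1 5 3 / 3 5 1 6 4 2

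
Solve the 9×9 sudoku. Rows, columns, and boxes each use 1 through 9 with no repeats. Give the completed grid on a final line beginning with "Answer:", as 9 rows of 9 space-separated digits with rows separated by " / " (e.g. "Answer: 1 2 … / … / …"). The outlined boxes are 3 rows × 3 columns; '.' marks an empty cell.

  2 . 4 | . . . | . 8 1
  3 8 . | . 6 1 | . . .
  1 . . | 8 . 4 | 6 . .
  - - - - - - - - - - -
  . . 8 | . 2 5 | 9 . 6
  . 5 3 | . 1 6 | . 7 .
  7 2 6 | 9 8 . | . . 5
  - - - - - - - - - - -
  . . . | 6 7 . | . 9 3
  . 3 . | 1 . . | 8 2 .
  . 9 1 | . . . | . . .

Step 1. [r4c1∈{4}] r4c1 has the single candidate 4. So r4c1=4.
Step 2. [r1c6∈{3,7,9}] across col 6, 7 lands solely at r1c6 ⇒ r1c6=7.
Step 3. [r3c9∈{2,7,9}] 2 has one home in row 3: r3c9. So r3c9=2.
Step 4. [r6c6∈{3}] nothing but 3 survives at r6c6, so r6c6=3.
Step 5. [r8c3∈{5,7}] box 7 places 7 nowhere but r8c3. So r8c3=7.
Step 6. [r8c9∈{4}] r8c9 is down to just 4, so r8c9=4.
Step 7. [r1c7∈{3,5}] in col 7, 3 fits only at r1c7 ⇒ r1c7=3.
Step 8. [r3c8∈{5}] r3c8 has the single candidate 5, so r3c8=5.
Step 9. [r9c4∈{2,3,4,5}] 3 has one home in col 4: r9c4. So r9c4=3.
Step 10. [r2c3∈{5,9}] across box 1, 5 lands solely at r2c3. So r2c3=5.
Step 11. [r1c5∈{5,9}] row 1 places 9 nowhere but r1c5 ⇒ r1c5=9.
Step 12. [r9c6∈{2,8}] 2 has one home in row 9: r9c6 ⇒ r9c6=2.
Step 13. [r9c1∈{5,6,8}] 8 has one home in row 9: r9c1, so r9c1=8.
Step 14. [r9c9∈{7}] only 7 remains possible at r9c9 ⇒ r9c9=7.
Step 15. [r9c7∈{5}] r9c7's peers cover all but 5, so r9c7=5.
Step 16. [r2c8∈{4}] only 4 remains possible at r2c8, so r2c8=4.
Step 17. [r6c8∈{1}] r6c8 is down to just 1, so r6c8=1.
Step 18. [r5c7∈{2,4}] 2 has one home in row 5: r5c7 ⇒ r5c7=2.
Step 19. [r8c5∈{5}] nothing but 5 survives at r8c5. So r8c5=5.
Step 20. [r7c3∈{2}] r7c3 has the single candidate 2. So r7c3=2.
Step 21. [r3c5∈{3}] only 3 remains possible at r3c5. So r3c5=3.
Step 22. [r5c1∈{9}] r5c1 has the single candidate 9, so r5c1=9.
Step 23. [r7c7∈{1}] r7c7 is down to just 1. So r7c7=1.
Step 24. [r8c1∈{6}] nothing but 6 survives at r8c1, so r8c1=6.
Step 25. [r9c5∈{4}] r9c5's peers cover all but 4 ⇒ r9c5=4.
Step 26. [r3c3∈{9}] r3c3 has the single candidate 9, so r3c3=9.
Step 27. [r8c6∈{9}] only 9 remains possible at r8c6. So r8c6=9.
Step 28. [r9c8∈{6}] r9c8 has the single candidate 6 ⇒ r9c8=6.
Step 29. [r2c9∈{9}] r2c9 is down to just 9 ⇒ r2c9=9.
Step 30. [r2c7∈{7}] r2c7 has the single candidate 7, so r2c7=7.
Step 31. [r1c2∈{6}] r1c2's peers cover all but 6, so r1c2=6.
Step 32. [r7c1∈{5}] only 5 remains possible at r7c1, so r7c1=5.
Step 33. [r4c2∈{1}] r4c2 is down to just 1. So r4c2=1.
Step 34. [r4c8∈{3}] only 3 remains possible at r4c8. So r4c8=3.
Step 35. [r7c2∈{4}] only 4 remains possible at r7c2 ⇒ r7c2=4.
Step 36. [r6c7∈{4}] nothing but 4 survives at r6c7 ⇒ r6c7=4.
Step 37. [r3c2∈{7}] r3c2 has the single candidate 7, so r3c2=7.
Step 38. [r2c4∈{2}] r2c4 is down to just 2. So r2c4=2.
Step 39. [r5c4∈{4}] r5c4 has the single candidate 4, so r5c4=4.
Step 40. [r5c9∈{8}] r5c9 is down to just 8 ⇒ r5c9=8.
Step 41. [r7c6∈{8}] only 8 remains possible at r7c6. So r7c6=8.
Step 42. [r1c4∈{5}] r1c4's peers cover all but 5, so r1c4=5.
Step 43. [r4c4∈{7}] r4c4's peers cover all but 7, so r4c4=7.

Answer: 2 6 4 5 9 7 3 8 1 / 3 8 5 2 6 1 7 4 9 / 1 7 9 8 3 4 6 5 2 / 4 1 8 7 2 5 9 3 6 / 9 5 3 4 1 6 2 7 8 / 7 2 6 9 8 3 4 1 5 / 5 4 2 6 7 8 1 9 3 / 6 3 7 1 5 9 8 2 4 / 8 9 1 3 4 2 5 6 7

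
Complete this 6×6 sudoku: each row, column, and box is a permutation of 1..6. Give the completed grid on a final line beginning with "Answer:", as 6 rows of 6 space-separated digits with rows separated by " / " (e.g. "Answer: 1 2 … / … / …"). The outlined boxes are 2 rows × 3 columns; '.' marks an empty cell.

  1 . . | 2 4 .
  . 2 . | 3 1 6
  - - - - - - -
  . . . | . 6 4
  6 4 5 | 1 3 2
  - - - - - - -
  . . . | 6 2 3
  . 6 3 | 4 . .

Step 1. [r2c1∈{4,5}] in row 2, 5 fits only at r2c1, so r2c1=5.
Step 2. [r3c1∈{2,3}] in col 1, 3 fits only at r3c1, so r3c1=3.
Step 3. [r3c2∈{1}] r3c2's peers cover all but 1 ⇒ r3c2=1.
Step 4. [r2c3∈{4}] nothing but 4 survives at r2c3 ⇒ r2c3=4.
Step 5. [r6c5∈{5}] only 5 remains possible at r6c5, so r6c5=5.
Step 6. [r5c3∈{1}] r5c3 is down to just 1 ⇒ r5c3=1.
Step 7. [r6c1∈{2}] nothing but 2 survives at r6c1, so r6c1=2.
Step 8. [r3c3∈{2}] r3c3's peers cover all but 2, so r3c3=2.
Step 9. [r1c6∈{5}] only 5 remains possible at r1c6 ⇒ r1c6=5.
Step 10. [r3c4∈{5}] nothing but 5 survives at r3c4 ⇒ r3c4=5.
Step 11. [r1c3∈{6}] r1c3's peers cover all but 6 ⇒ r1c3=6.
Step 12. [r6c6∈{1}] r6c6 is down to just 1. So r6c6=1.
Step 13. [r5c2∈{5}] r5c2's peers cover all but 5, so r5c2=5.
Step 14. [r1c2∈{3}] nothing but 3 survives at r1c2. So r1c2=3.
Step 15. [r5c1∈{4}] nothing but 4 survives at r5c1, so r5c1=4.

Answer: 1 3 6 2 4 5 / 5 2 4 3 1 6 / 3 1 2 5 6 4 / 6 4 5 1 3 2 / 4 5 1 6 2 3 / 2 6 3 4 5 1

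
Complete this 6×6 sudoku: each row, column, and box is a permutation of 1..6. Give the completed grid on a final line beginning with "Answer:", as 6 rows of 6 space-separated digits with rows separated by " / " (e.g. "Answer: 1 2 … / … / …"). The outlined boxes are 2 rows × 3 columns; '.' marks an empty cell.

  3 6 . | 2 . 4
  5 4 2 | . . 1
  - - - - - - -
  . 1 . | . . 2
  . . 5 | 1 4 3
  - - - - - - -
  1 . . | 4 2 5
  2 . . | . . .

Step 1. [r3c3∈{3,4,6}] row 3 places 3 nowhere but r3c3 ⇒ r3c3=3.
Step 2. [r6c6∈{6}] r6c6 is down to just 6 ⇒ r6c6=6.
Step 3. [r6c4∈{3}] only 3 remains possible at r6c4. So r6c4=3.
Step 4. [r2c4∈{6}] r2c4 is down to just 6, so r2c4=6.
Step 5. [r3c5∈{5,6}] col 5 places 6 nowhere but r3c5. So r3c5=6.
Step 6. [r1c5∈{5}] nothing but 5 survives at r1c5. So r1c5=5.
Step 7. [r2c5∈{3}] r2c5 has the single candidate 3. So r2c5=3.
Step 8. [r6c2∈{5}] nothing but 5 survives at r6c2, so r6c2=5.
Step 9. [r1c3∈{1}] nothing but 1 survives at r1c3. So r1c3=1.
Step 10. [r6c5∈{1}] only 1 remains possible at r6c5 ⇒ r6c5=1.
Step 11. [r4c1∈{6}] only 6 remains possible at r4c1, so r4c1=6.
Step 12. [r3c1∈{4}] nothing but 4 survives at r3c1 ⇒ r3c1=4.
Step 13. [r5c2∈{3}] nothing but 3 survives at r5c2 ⇒ r5c2=3.
Step 14. [r3c4∈{5}] r3c4 is down to just 5. So r3c4=5.
Step 15. [r6c3∈{4}] nothing but 4 survives at r6c3. So r6c3=4.
Step 16. [r5c3∈{6}] r5c3 has the single candidate 6 ⇒ r5c3=6.
Step 17. [r4c2∈{2}] only 2 remains possible at r4c2. So r4c2=2.

Answer: 3 6 1 2 5 4 / 5 4 2 6 3 1 / 4 1 3 5 6 2 / 6 2 5 1 4 3 / 1 3 6 4 2 5 / 2 5 4 3 1 6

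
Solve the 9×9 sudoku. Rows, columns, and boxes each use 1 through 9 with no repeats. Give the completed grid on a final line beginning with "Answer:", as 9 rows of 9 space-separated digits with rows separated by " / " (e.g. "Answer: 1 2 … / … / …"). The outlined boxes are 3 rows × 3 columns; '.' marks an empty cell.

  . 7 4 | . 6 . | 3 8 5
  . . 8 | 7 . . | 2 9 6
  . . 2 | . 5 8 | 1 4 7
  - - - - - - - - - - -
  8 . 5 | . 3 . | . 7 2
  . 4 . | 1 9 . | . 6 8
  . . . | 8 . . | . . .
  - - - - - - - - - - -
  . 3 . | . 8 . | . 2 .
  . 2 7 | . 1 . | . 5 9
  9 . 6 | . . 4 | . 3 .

Step 1. [r4c2∈{1,6,9}] in row 4, 1 fits only at r4c2 ⇒ r4c2=1.
Step 2. [r6c9∈{1,3,4}] in col 9, 3 fits only at r6c9, so r6c9=3.
Step 3. [r7c9∈{1,4}] in col 9, 4 fits only at r7c9 ⇒ r7c9=4.
Step 4. [r4c6∈{6}] nothing but 6 survives at r4c6, so r4c6=6.
Step 5. [r1c1∈{1}] r1c1 has the single candidate 1 ⇒ r1c1=1.
Step 6. [r7c1∈{5}] r7c1's peers cover all but 5 ⇒ r7c1=5.
Step 7. [r3c2∈{6,9}] in box 1, 9 fits only at r3c2. So r3c2=9.
Step 8. [r3c4∈{3}] r3c4's peers cover all but 3. So r3c4=3.
Step 9. [r5c7∈{5}] r5c7 is down to just 5. So r5c7=5.
Step 10. [r4c4∈{4}] nothing but 4 survives at r4c4 ⇒ r4c4=4.
Step 11. [r6c6∈{2,5,7}] 5 has one home in row 6: r6c6, so r6c6=5.
Step 12. [r8c7∈{6,8}] across row 8, 8 lands solely at r8c7, so r8c7=8.
Step 13. [r7c7∈{6,7}] 6 has one home in col 7: r7c7. So r7c7=6.
Step 14. [r7c6∈{7,9}] in row 7, 7 fits only at r7c6, so r7c6=7.
Step 15. [r5c1∈{2,3,7}] r5c1 is the only open cell in row 5 admitting 7 ⇒ r5c1=7.
Step 16. [r5c6∈{2}] only 2 remains possible at r5c6, so r5c6=2.
Step 17. [r1c4∈{2,9}] in row 1, 2 fits only at r1c4, so r1c4=2.
Step 18. [r6c2∈{6}] r6c2 has the single candidate 6, so r6c2=6.
Step 19. [r6c3∈{9}] r6c3's peers cover all but 9. So r6c3=9.
Step 20. [r2c6∈{1}] r2c6 is down to just 1 ⇒ r2c6=1.
Step 21. [r4c7∈{9}] nothing but 9 survives at r4c7. So r4c7=9.
Step 22. [r8c1∈{4}] r8c1's peers cover all but 4 ⇒ r8c1=4.
Step 23. [r9c7∈{7}] r9c7's peers cover all but 7. So r9c7=7.
Step 24. [r3c1∈{6}] r3c1 is down to just 6. So r3c1=6.
Step 25. [r2c2∈{5}] r2c2 has the single candidate 5. So r2c2=5.
Step 26. [r6c7∈{4}] only 4 remains possible at r6c7 ⇒ r6c7=4.
Step 27. [r9c2∈{8}] r9c2 has the single candidate 8 ⇒ r9c2=8.
Step 28. [r5c3∈{3}] r5c3 has the single candidate 3, so r5c3=3.
Step 29. [r8c4∈{6}] r8c4 is down to just 6 ⇒ r8c4=6.
Step 30. [r1c6∈{9}] only 9 remains possible at r1c6. So r1c6=9.
Step 31. [r9c9∈{1}] only 1 remains possible at r9c9, so r9c9=1.
Step 32. [r6c8∈{1}] nothing but 1 survives at r6c8 ⇒ r6c8=1.
Step 33. [r7c3∈{1}] r7c3 has the single candidate 1 ⇒ r7c3=1.
Step 34. [r9c4∈{5}] r9c4's peers cover all but 5. So r9c4=5.
Step 35. [r8c6∈{3}] r8c6's peers cover all but 3, so r8c6=3.
Step 36. [r2c5∈{4}] nothing but 4 survives at r2c5 ⇒ r2c5=4.
Step 37. [r6c5∈{7}] r6c5 is down to just 7 ⇒ r6c5=7.
Step 38. [r2c1∈{3}] r2c1 has the single candidate 3. So r2c1=3.
Step 39. [r9c5∈{2}] r9c5 has the single candidate 2. So r9c5=2.
Step 40. [r6c1∈{2}] r6c1's peers cover all but 2, so r6c1=2.
Step 41. [r7c4∈{9}] nothing but 9 survives at r7c4, so r7c4=9.

Answer: 1 7 4 2 6 9 3 8 5 / 3 5 8 7 4 1 2 9 6 / 6 9 2 3 5 8 1 4 7 / 8 1 5 4 3 6 9 7 2 / 7 4 3 1 9 2 5 6 8 / 2 6 9 8 7 5 4 1 3 / 5 3 1 9 8 7 6 2 4 / 4 2 7 6 1 3 8 5 9 / 9 8 6 5 2 4 7 3 1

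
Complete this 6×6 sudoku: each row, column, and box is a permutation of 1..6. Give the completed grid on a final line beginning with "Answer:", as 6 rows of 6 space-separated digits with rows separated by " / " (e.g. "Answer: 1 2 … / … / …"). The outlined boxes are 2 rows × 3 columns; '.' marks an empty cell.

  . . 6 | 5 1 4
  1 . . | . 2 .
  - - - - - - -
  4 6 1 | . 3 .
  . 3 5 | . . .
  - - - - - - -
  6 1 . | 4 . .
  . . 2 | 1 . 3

Step 1. [r4c1∈{2}] r4c1 is down to just 2. So r4c1=2.
Step 2. [r4c4∈{6}] r4c4's peers cover all but 6, so r4c4=6.
Step 3. [r3c6∈{2,5}] 5 has one home in row 3: r3c6. So r3c6=5.
Step 4. [r6c2∈{4,5}] 4 has one home in row 6: r6c2 ⇒ r6c2=4.
Step 5. [r5c5∈{5}] only 5 remains possible at r5c5, so r5c5=5.
Step 6. [r2c3∈{3,4}] in row 2, 4 fits only at r2c3, so r2c3=4.
Step 7. [r4c5∈{4}] r4c5 has the single candidate 4 ⇒ r4c5=4.
Step 8. [r4c6∈{1}] r4c6 is down to just 1. So r4c6=1.
Step 9. [r1c1∈{3}] r1c1 is down to just 3. So r1c1=3.
Step 10. [r1c2∈{2}] r1c2 has the single candidate 2 ⇒ r1c2=2.
Step 11. [r2c2∈{5}] only 5 remains possible at r2c2. So r2c2=5.
Step 12. [r3c4∈{2}] nothing but 2 survives at r3c4, so r3c4=2.
Step 13. [r2c6∈{6}] r2c6's peers cover all but 6 ⇒ r2c6=6.
Step 14. [r6c5∈{6}] nothing but 6 survives at r6c5 ⇒ r6c5=6.
Step 15. [r5c6∈{2}] r5c6 is down to just 2, so r5c6=2.
Step 16. [r6c1∈{5}] r6c1 has the single candidate 5. So r6c1=5.
Step 17. [r5c3∈{3}] r5c3's peers cover all but 3 ⇒ r5c3=3.
Step 18. [r2c4∈{3}] r2c4's peers cover all but 3, so r2c4=3.

Answer: 3 2 6 5 1 4 / 1 5 4 3 2 6 / 4 6 1 2 3 5 / 2 3 5 6 4 1 / 6 1 3 4 5 2 / 5 4 2 1 6 3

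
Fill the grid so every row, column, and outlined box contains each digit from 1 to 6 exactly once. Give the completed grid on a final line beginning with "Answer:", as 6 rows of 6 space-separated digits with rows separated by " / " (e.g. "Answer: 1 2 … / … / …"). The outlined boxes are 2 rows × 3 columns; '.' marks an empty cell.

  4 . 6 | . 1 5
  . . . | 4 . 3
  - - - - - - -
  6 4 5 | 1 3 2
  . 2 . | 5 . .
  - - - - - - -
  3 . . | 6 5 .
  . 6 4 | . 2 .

Step 1. [r5c2∈{1}] r5c2's peers cover all but 1, so r5c2=1.
Step 2. [r2c1∈{1,2,5}] r2c1 is the only open cell in col 1 admitting 2 ⇒ r2c1=2.
Step 3. [r4c6∈{4,6}] r4c6 is the only open cell in col 6 admitting 6, so r4c6=6.
Step 4. [r2c3∈{1}] r2c3 has the single candidate 1, so r2c3=1.
Step 5. [r4c1∈{1}] nothing but 1 survives at r4c1, so r4c1=1.
Step 6. [r4c3∈{3}] only 3 remains possible at r4c3. So r4c3=3.
Step 7. [r1c4∈{2}] only 2 remains possible at r1c4 ⇒ r1c4=2.
Step 8. [r5c6∈{4}] nothing but 4 survives at r5c6 ⇒ r5c6=4.
Step 9. [r2c2∈{5}] only 5 remains possible at r2c2 ⇒ r2c2=5.
Step 10. [r1c2∈{3}] nothing but 3 survives at r1c2, so r1c2=3.
Step 11. [r6c4∈{3}] r6c4 is down to just 3 ⇒ r6c4=3.
Step 12. [r4c5∈{4}] r4c5's peers cover all but 4. So r4c5=4.
Step 13. [r2c5∈{6}] r2c5 is down to just 6 ⇒ r2c5=6.
Step 14. [r6c6∈{1}] r6c6's peers cover all but 1, so r6c6=1.
Step 15. [r5c3∈{2}] only 2 remains possible at r5c3. So r5c3=2.
Step 16. [r6c1∈{5}] only 5 remains possible at r6c1, so r6c1=5.

Answer: 4 3 6 2 1 5 / 2 5 1 4 6 3 / 6 4 5 1 3 2 / 1 2 3 5 4 6 / 3 1 2 6 5 4 / 5 6 4 3 2 1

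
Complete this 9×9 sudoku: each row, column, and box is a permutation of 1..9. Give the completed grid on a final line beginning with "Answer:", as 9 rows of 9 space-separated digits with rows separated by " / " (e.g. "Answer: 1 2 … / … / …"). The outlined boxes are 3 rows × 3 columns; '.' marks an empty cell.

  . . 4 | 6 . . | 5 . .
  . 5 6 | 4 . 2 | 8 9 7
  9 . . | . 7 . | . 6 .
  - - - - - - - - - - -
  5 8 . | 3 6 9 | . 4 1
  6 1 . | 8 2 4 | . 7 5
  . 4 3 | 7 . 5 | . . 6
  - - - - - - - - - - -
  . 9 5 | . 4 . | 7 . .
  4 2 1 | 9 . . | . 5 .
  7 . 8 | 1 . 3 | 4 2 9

Step 1. [r1c1∈{1,2,3,8}] col 1 places 8 nowhere but r1c1. So r1c1=8.
Step 2. [r3c2∈{3}] r3c2 has the single candidate 3. So r3c2=3.
Step 3. [r1c6∈{1}] only 1 remains possible at r1c6. So r1c6=1.
Step 4. [r1c8∈{3}] r1c8 is down to just 3. So r1c8=3.
Step 5. [r8c5∈{8}] r8c5 is down to just 8, so r8c5=8.
Step 6. [r4c7∈{2}] nothing but 2 survives at r4c7, so r4c7=2.
Step 7. [r7c9∈{3,8}] col 9 places 8 nowhere but r7c9. So r7c9=8.
Step 8. [r8c7∈{3,6}] r8c7 is the only open cell in col 7 admitting 6 ⇒ r8c7=6.
Step 9. [r1c9∈{2}] r1c9's peers cover all but 2 ⇒ r1c9=2.
Step 10. [r5c7∈{3,9}] 3 has one home in row 5: r5c7 ⇒ r5c7=3.
Step 11. [r6c5∈{1}] r6c5 has the single candidate 1. So r6c5=1.
Step 12. [r3c3∈{2}] nothing but 2 survives at r3c3, so r3c3=2.
Step 13. [r7c6∈{6}] only 6 remains possible at r7c6. So r7c6=6.
Step 14. [r2c5∈{3}] nothing but 3 survives at r2c5. So r2c5=3.
Step 15. [r6c7∈{9}] r6c7 has the single candidate 9, so r6c7=9.
Step 16. [r8c6∈{7}] r8c6 is down to just 7 ⇒ r8c6=7.
Step 17. [r3c4∈{5}] nothing but 5 survives at r3c4 ⇒ r3c4=5.
Step 18. [r3c6∈{8}] r3c6 has the single candidate 8. So r3c6=8.
Step 19. [r4c3∈{7}] r4c3's peers cover all but 7. So r4c3=7.
Step 20. [r5c3∈{9}] r5c3 has the single candidate 9 ⇒ r5c3=9.
Step 21. [r6c1∈{2}] r6c1 has the single candidate 2 ⇒ r6c1=2.
Step 22. [r7c8∈{1}] nothing but 1 survives at r7c8, so r7c8=1.
Step 23. [r2c1∈{1}] r2c1 has the single candidate 1 ⇒ r2c1=1.
Step 24. [r3c9∈{4}] r3c9 is down to just 4 ⇒ r3c9=4.
Step 25. [r9c2∈{6}] r9c2 has the single candidate 6. So r9c2=6.
Step 26. [r7c4∈{2}] r7c4's peers cover all but 2 ⇒ r7c4=2.
Step 27. [r9c5∈{5}] only 5 remains possible at r9c5, so r9c5=5.
Step 28. [r6c8∈{8}] r6c8 is down to just 8 ⇒ r6c8=8.
Step 29. [r8c9∈{3}] only 3 remains possible at r8c9. So r8c9=3.
Step 30. [r1c2∈{7}] r1c2 has the single candidate 7, so r1c2=7.
Step 31. [r3c7∈{1}] only 1 remains possible at r3c7, so r3c7=1.
Step 32. [r1c5∈{9}] r1c5 is down to just 9, so r1c5=9.
Step 33. [r7c1∈{3}] r7c1's peers cover all but 3 ⇒ r7c1=3.

Answer: 8 7 4 6 9 1 5 3 2 / 1 5 6 4 3 2 8 9 7 / 9 3 2 5 7 8 1 6 4 / 5 8 7 3 6 9 2 4 1 / 6 1 9 8 2 4 3 7 5 / 2 4 3 7 1 5 9 8 6 / 3 9 5 2 4 6 7 1 8 / 4 2 1 9 8 7 6 5 3 / 7 6 8 1 5 3 4 2 9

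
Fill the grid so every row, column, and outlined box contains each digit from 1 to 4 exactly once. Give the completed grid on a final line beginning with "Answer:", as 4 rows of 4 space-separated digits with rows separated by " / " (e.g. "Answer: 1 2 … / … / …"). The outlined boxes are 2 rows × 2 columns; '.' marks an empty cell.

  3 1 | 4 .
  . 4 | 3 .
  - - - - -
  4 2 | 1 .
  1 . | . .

Step 1. [r1c4∈{2}] r1c4 is down to just 2, so r1c4=2.
Step 2. [r4c2∈{3}] r4c2's peers cover all but 3, so r4c2=3.
Step 3. [r4c4∈{4}] nothing but 4 survives at r4c4 ⇒ r4c4=4.
Step 4. [r2c1∈{2}] nothing but 2 survives at r2c1. So r2c1=2.
Step 5. [r2c4∈{1}] r2c4's peers cover all but 1. So r2c4=1.
Step 6. [r3c4∈{3}] r3c4 has the single candidate 3, so r3c4=3.
Step 7. [r4c3∈{2}] only 2 remains possible at r4c3, so r4c3=2.

Answer: 3 1 4 2 / 2 4 3 1 / 4 2 1 3 / 1 3 2 4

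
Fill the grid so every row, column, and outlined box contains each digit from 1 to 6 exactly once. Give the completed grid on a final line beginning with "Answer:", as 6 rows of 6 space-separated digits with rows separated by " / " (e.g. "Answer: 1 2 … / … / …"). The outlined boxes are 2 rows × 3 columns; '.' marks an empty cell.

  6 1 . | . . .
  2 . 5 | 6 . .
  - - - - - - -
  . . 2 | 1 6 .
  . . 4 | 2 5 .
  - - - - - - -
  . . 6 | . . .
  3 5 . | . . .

Step 1. [r6c4∈{4}] r6c4 is down to just 4. So r6c4=4.
Step 2. [r4c6∈{3}] only 3 remains possible at r4c6, so r4c6=3.
Step 3. [r2c2∈{3,4}] box 1 places 4 nowhere but r2c2, so r2c2=4.
Step 4. [r2c5∈{1,3}] in row 2, 3 fits only at r2c5, so r2c5=3.
Step 5. [r6c3∈{1}] r6c3's peers cover all but 1. So r6c3=1.
Step 6. [r6c5∈{2}] r6c5 has the single candidate 2 ⇒ r6c5=2.
Step 7. [r1c6∈{2,4,5}] 2 has one home in row 1: r1c6. So r1c6=2.
Step 8. [r5c6∈{1,5}] r5c6 is the only open cell in col 6 admitting 5 ⇒ r5c6=5.
Step 9. [r3c1∈{5}] r3c1 has the single candidate 5. So r3c1=5.
Step 10. [r5c4∈{3}] r5c4 has the single candidate 3. So r5c4=3.
Step 11. [r1c3∈{3}] nothing but 3 survives at r1c3. So r1c3=3.
Step 12. [r1c5∈{4}] r1c5 is down to just 4, so r1c5=4.
Step 13. [r3c2∈{3}] only 3 remains possible at r3c2 ⇒ r3c2=3.
Step 14. [r4c1∈{1}] only 1 remains possible at r4c1 ⇒ r4c1=1.
Step 15. [r1c4∈{5}] r1c4's peers cover all but 5. So r1c4=5.
Step 16. [r4c2∈{6}] nothing but 6 survives at r4c2, so r4c2=6.
Step 17. [r5c2∈{2}] only 2 remains possible at r5c2. So r5c2=2.
Step 18. [r6c6∈{6}] only 6 remains possible at r6c6 ⇒ r6c6=6.
Step 19. [r3c6∈{4}] r3c6 is down to just 4, so r3c6=4.
Step 20. [r5c5∈{1}] r5c5 is down to just 1, so r5c5=1.
Step 21. [r5c1∈{4}] r5c1 has the single candidate 4 ⇒ r5c1=4.
Step 22. [r2c6∈{1}] r2c6's peers cover all but 1 ⇒ r2c6=1.

Answer: 6 1 3 5 4 2 / 2 4 5 6 3 1 / 5 3 2 1 6 4 / 1 6 4 2 5 3 / 4 2 6 3 1 5 / 3 5 1 4 2 6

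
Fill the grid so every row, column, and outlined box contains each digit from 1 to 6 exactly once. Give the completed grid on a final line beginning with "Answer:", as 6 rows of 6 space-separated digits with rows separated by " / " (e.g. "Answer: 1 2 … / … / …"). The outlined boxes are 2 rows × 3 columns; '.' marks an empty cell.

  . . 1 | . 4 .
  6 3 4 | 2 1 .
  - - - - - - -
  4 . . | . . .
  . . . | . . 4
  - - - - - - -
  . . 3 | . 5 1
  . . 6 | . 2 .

Step 1. [r4c1∈{1,2,3,5}] 3 has one home in col 1: r4c1. So r4c1=3.
Step 2. [r3c6∈{2,3,5,6}] r3c6 is the only open cell in col 6 admitting 2. So r3c6=2.
Step 3. [r3c3∈{5}] only 5 remains possible at r3c3, so r3c3=5.
Step 4. [r5c4∈{4,6}] row 5 places 6 nowhere but r5c4. So r5c4=6.
Step 5. [r5c2∈{2,4}] row 5 places 4 nowhere but r5c2 ⇒ r5c2=4.
Step 6. [r6c1∈{1,5}] col 1 places 1 nowhere but r6c1, so r6c1=1.
Step 7. [r1c1∈{2,5}] in col 1, 5 fits only at r1c1 ⇒ r1c1=5.
Step 8. [r1c4∈{3}] only 3 remains possible at r1c4. So r1c4=3.
Step 9. [r3c4∈{1}] only 1 remains possible at r3c4. So r3c4=1.
Step 10. [r4c2∈{1,2,6}] 1 has one home in row 4: r4c2. So r4c2=1.
Step 11. [r3c2∈{6}] r3c2 has the single candidate 6. So r3c2=6.
Step 12. [r3c5∈{3}] only 3 remains possible at r3c5. So r3c5=3.
Step 13. [r6c2∈{5}] only 5 remains possible at r6c2. So r6c2=5.
Step 14. [r1c6∈{6}] only 6 remains possible at r1c6. So r1c6=6.
Step 15. [r1c2∈{2}] r1c2 has the single candidate 2. So r1c2=2.
Step 16. [r4c5∈{6}] nothing but 6 survives at r4c5, so r4c5=6.
Step 17. [r6c4∈{4}] r6c4 is down to just 4. So r6c4=4.
Step 18. [r6c6∈{3}] r6c6's peers cover all but 3, so r6c6=3.
Step 19. [r2c6∈{5}] nothing but 5 survives at r2c6. So r2c6=5.
Step 20. [r5c1∈{2}] nothing but 2 survives at r5c1 ⇒ r5c1=2.
Step 21. [r4c4∈{5}] r4c4 has the single candidate 5, so r4c4=5.
Step 22. [r4c3∈{2}] nothing but 2 survives at r4c3. So r4c3=2.

Answer: 5 2 1 3 4 6 / 6 3 4 2 1 5 / 4 6 5 1 3 2 / 3 1 2 5 6 4 / 2 4 3 6 5 1 / 1 5 6 4 2 3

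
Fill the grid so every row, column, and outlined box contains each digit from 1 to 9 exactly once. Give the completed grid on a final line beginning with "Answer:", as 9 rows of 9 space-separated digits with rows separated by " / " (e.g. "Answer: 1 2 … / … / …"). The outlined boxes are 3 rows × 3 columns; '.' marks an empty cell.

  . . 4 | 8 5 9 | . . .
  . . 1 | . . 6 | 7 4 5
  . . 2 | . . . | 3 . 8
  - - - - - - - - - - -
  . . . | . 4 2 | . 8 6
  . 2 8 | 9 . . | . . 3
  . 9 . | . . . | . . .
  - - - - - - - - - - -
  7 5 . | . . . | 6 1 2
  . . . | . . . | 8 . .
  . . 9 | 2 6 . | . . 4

Step 1. [r7c3∈{3}] r7c3's peers cover all but 3 ⇒ r7c3=3.
Step 2. [r5c1∈{1,4,5,6}] 6 has one home in row 5: r5c1 ⇒ r5c1=6.
Step 3. [r9c7∈{5}] r9c7 has the single candidate 5 ⇒ r9c7=5.
Step 4. [r2c4∈{3}] r2c4 has the single candidate 3 ⇒ r2c4=3.
Step 5. [r6c1∈{1,3,4,5}] across box 4, 4 lands solely at r6c1, so r6c1=4.
Step 6. [r1c2∈{3,6,7}] r1c2 is the only open cell in row 1 admitting 7 ⇒ r1c2=7.
Step 7. [r8c2∈{1,4,6}] across col 2, 4 lands solely at r8c2 ⇒ r8c2=4.
Step 8. [r3c8∈{6,9}] box 3 places 9 nowhere but r3c8, so r3c8=9.
Step 9. [r6c4∈{1,5,6,7}] across row 6, 6 lands solely at r6c4, so r6c4=6.
Step 10. [r8c9∈{7,9}] in col 9, 9 fits only at r8c9. So r8c9=9.
Step 11. [r6c9∈{1,7}] 7 has one home in col 9: r6c9 ⇒ r6c9=7.
Step 12. [r6c3∈{5}] r6c3 is down to just 5 ⇒ r6c3=5.
Step 13. [r4c4∈{1,5,7}] r4c4 is the only open cell in row 4 admitting 5. So r4c4=5.
Step 14. [r8c6∈{1,3,5,7}] 5 has one home in row 8: r8c6 ⇒ r8c6=5.
Step 15. [r6c8∈{2}] only 2 remains possible at r6c8 ⇒ r6c8=2.
Step 16. [r6c7∈{1}] r6c7 is down to just 1. So r6c7=1.
Step 17. [r7c4∈{4}] r7c4's peers cover all but 4 ⇒ r7c4=4.
Step 18. [r7c6∈{8}] r7c6 has the single candidate 8, so r7c6=8.
Step 19. [r3c6∈{1,4,7}] 4 has one home in row 3: r3c6, so r3c6=4.
Step 20. [r2c2∈{8}] nothing but 8 survives at r2c2, so r2c2=8.
Step 21. [r9c2∈{1}] r9c2 has the single candidate 1 ⇒ r9c2=1.
Step 22. [r6c6∈{3}] r6c6 has the single candidate 3, so r6c6=3.
Step 23. [r9c6∈{7}] r9c6 has the single candidate 7. So r9c6=7.
Step 24. [r3c4∈{1,7}] col 4 places 7 nowhere but r3c4, so r3c4=7.
Step 25. [r3c5∈{1}] r3c5 is down to just 1 ⇒ r3c5=1.
Step 26. [r9c8∈{3}] r9c8's peers cover all but 3 ⇒ r9c8=3.
Step 27. [r1c1∈{3}] nothing but 3 survives at r1c1 ⇒ r1c1=3.
Step 28. [r2c1∈{9}] r2c1's peers cover all but 9, so r2c1=9.
Step 29. [r4c7∈{9}] r4c7's peers cover all but 9 ⇒ r4c7=9.
Step 30. [r4c2∈{3}] r4c2's peers cover all but 3. So r4c2=3.
Step 31. [r7c5∈{9}] r7c5 has the single candidate 9 ⇒ r7c5=9.
Step 32. [r8c5∈{3}] r8c5 is down to just 3. So r8c5=3.
Step 33. [r5c6∈{1}] r5c6 has the single candidate 1, so r5c6=1.
Step 34. [r8c8∈{7}] r8c8's peers cover all but 7 ⇒ r8c8=7.
Step 35. [r5c7∈{4}] r5c7 has the single candidate 4 ⇒ r5c7=4.
Step 36. [r3c2∈{6}] r3c2 has the single candidate 6, so r3c2=6.
Step 37. [r1c7∈{2}] only 2 remains possible at r1c7 ⇒ r1c7=2.
Step 38. [r9c1∈{8}] r9c1 is down to just 8. So r9c1=8.
Step 39. [r5c8∈{5}] r5c8's peers cover all but 5. So r5c8=5.
Step 40. [r6c5∈{8}] r6c5's peers cover all but 8. So r6c5=8.
Step 41. [r4c3∈{7}] only 7 remains possible at r4c3, so r4c3=7.
Step 42. [r4c1∈{1}] nothing but 1 survives at r4c1 ⇒ r4c1=1.
Step 43. [r8c3∈{6}] r8c3 has the single candidate 6. So r8c3=6.
Step 44. [r8c1∈{2}] r8c1's peers cover all but 2, so r8c1=2.
Step 45. [r8c4∈{1}] r8c4 has the single candidate 1. So r8c4=1.
Step 46. [r1c8∈{6}] r1c8 has the single candidate 6 ⇒ r1c8=6.
Step 47. [r3c1∈{5}] r3c1's peers cover all but 5 ⇒ r3c1=5.
Step 48. [r1c9∈{1}] nothing but 1 survives at r1c9. So r1c9=1.
Step 49. [r2c5∈{2}] nothing but 2 survives at r2c5, so r2c5=2.
Step 50. [r5c5∈{7}] r5c5 has the single candidate 7, so r5c5=7.

Answer: 3 7 4 8 5 9 2 6 1 / 9 8 1 3 2 6 7 4 5 / 5 6 2 7 1 4 3 9 8 / 1 3 7 5 4 2 9 8 6 / 6 2 8 9 7 1 4 5 3 / 4 9 5 6 8 3 1 2 7 / 7 5 3 4 9 8 6 1 2 / 2 4 6 1 3 5 8 7 9 / 8 1 9 2 6 7 5 3 4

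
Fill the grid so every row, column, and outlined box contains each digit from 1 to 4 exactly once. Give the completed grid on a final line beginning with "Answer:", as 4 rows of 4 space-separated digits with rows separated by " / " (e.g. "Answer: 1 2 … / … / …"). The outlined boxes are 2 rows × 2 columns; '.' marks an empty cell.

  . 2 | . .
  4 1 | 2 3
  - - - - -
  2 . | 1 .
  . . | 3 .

Step 1. [r3c4∈{4}] nothing but 4 survives at r3c4. So r3c4=4.
Step 2. [r4c1∈{1}] r4c1 is down to just 1 ⇒ r4c1=1.
Step 3. [r1c4∈{1}] only 1 remains possible at r1c4 ⇒ r1c4=1.
Step 4. [r1c1∈{3}] r1c1 is down to just 3 ⇒ r1c1=3.
Step 5. [r4c4∈{2}] only 2 remains possible at r4c4, so r4c4=2.
Step 6. [r3c2∈{3}] only 3 remains possible at r3c2. So r3c2=3.
Step 7. [r4c2∈{4}] r4c2's peers cover all but 4. So r4c2=4.
Step 8. [r1c3∈{4}] nothing but 4 survives at r1c3 ⇒ r1c3=4.

Answer: 3 2 4 1 / 4 1 2 3 / 2 3 1 4 / 1 4 3 2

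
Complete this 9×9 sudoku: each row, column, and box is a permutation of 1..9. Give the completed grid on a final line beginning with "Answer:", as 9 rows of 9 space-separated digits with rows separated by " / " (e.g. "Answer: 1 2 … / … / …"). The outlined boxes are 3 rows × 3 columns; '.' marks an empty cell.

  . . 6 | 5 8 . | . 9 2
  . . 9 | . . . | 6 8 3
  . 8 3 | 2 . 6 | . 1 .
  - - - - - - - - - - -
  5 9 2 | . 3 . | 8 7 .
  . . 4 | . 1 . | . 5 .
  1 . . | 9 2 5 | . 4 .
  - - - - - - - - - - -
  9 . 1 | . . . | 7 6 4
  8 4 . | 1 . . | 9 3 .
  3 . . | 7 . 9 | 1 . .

Step 1. [r2c4∈{4}] nothing but 4 survives at r2c4, so r2c4=4.
Step 2. [r2c5∈{7}] r2c5 has the single candidate 7. So r2c5=7.
Step 3. [r9c2∈{2,5,6}] 6 has one home in box 7: r9c2. So r9c2=6.
Step 4. [r8c9∈{5}] r8c9 is down to just 5 ⇒ r8c9=5.
Step 5. [r5c6∈{7,8}] col 6 places 7 nowhere but r5c6, so r5c6=7.
Step 6. [r7c2∈{2,5}] across box 7, 2 lands solely at r7c2 ⇒ r7c2=2.
Step 7. [r5c1∈{6}] r5c1's peers cover all but 6 ⇒ r5c1=6.
Step 8. [r5c2∈{3}] only 3 remains possible at r5c2. So r5c2=3.
Step 9. [r1c7∈{4}] only 4 remains possible at r1c7 ⇒ r1c7=4.
Step 10. [r7c6∈{3,8}] across col 6, 8 lands solely at r7c6, so r7c6=8.
Step 11. [r6c2∈{7}] r6c2's peers cover all but 7. So r6c2=7.
Step 12. [r1c2∈{1}] r1c2 has the single candidate 1 ⇒ r1c2=1.
Step 13. [r6c9∈{6}] r6c9's peers cover all but 6 ⇒ r6c9=6.
Step 14. [r3c9∈{7}] r3c9 has the single candidate 7 ⇒ r3c9=7.
Step 15. [r7c5∈{5}] only 5 remains possible at r7c5. So r7c5=5.
Step 16. [r3c1∈{4}] only 4 remains possible at r3c1. So r3c1=4.
Step 17. [r8c6∈{2}] nothing but 2 survives at r8c6. So r8c6=2.
Step 18. [r6c7∈{3}] nothing but 3 survives at r6c7. So r6c7=3.
Step 19. [r4c9∈{1}] only 1 remains possible at r4c9 ⇒ r4c9=1.
Step 20. [r2c2∈{5}] only 5 remains possible at r2c2, so r2c2=5.
Step 21. [r7c4∈{3}] r7c4's peers cover all but 3, so r7c4=3.
Step 22. [r9c5∈{4}] r9c5's peers cover all but 4, so r9c5=4.
Step 23. [r4c4∈{6}] r4c4 is down to just 6, so r4c4=6.
Step 24. [r6c3∈{8}] r6c3 has the single candidate 8 ⇒ r6c3=8.
Step 25. [r5c4∈{8}] r5c4's peers cover all but 8 ⇒ r5c4=8.
Step 26. [r9c3∈{5}] r9c3 has the single candidate 5 ⇒ r9c3=5.
Step 27. [r1c1∈{7}] only 7 remains possible at r1c1. So r1c1=7.
Step 28. [r8c3∈{7}] r8c3's peers cover all but 7, so r8c3=7.
Step 29. [r5c9∈{9}] only 9 remains possible at r5c9, so r5c9=9.
Step 30. [r9c9∈{8}] r9c9 has the single candidate 8, so r9c9=8.
Step 31. [r4c6∈{4}] r4c6 has the single candidate 4. So r4c6=4.
Step 32. [r2c1∈{2}] nothing but 2 survives at r2c1, so r2c1=2.
Step 33. [r2c6∈{1}] r2c6's peers cover all but 1, so r2c6=1.
Step 34. [r8c5∈{6}] only 6 remains possible at r8c5 ⇒ r8c5=6.
Step 35. [r3c5∈{9}] r3c5 is down to just 9. So r3c5=9.
Step 36. [r5c7∈{2}] r5c7's peers cover all but 2, so r5c7=2.
Step 37. [r9c8∈{2}] r9c8 has the single candidate 2. So r9c8=2.
Step 38. [r3c7∈{5}] only 5 remains possible at r3c7 ⇒ r3c7=5.
Step 39. [r1c6∈{3}] nothing but 3 survives at r1c6. So r1c6=3.

Answer: 7 1 6 5 8 3 4 9 2 / 2 5 9 4 7 1 6 8 3 / 4 8 3 2 9 6 5 1 7 / 5 9 2 6 3 4 8 7 1 / 6 3 4 8 1 7 2 5 9 / 1 7 8 9 2 5 3 4 6 / 9 2 1 3 5 8 7 6 4 / 8 4 7 1 6 2 9 3 5 / 3 6 5 7 4 9 1 2 8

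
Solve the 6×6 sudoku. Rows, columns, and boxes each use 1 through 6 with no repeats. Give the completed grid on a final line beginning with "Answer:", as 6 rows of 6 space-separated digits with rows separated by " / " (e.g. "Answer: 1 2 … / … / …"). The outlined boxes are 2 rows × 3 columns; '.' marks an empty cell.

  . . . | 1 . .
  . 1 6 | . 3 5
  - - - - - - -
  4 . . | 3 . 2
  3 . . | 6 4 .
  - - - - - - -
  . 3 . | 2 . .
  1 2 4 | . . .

Step 1. [r3c5∈{1,5}] r3c5 is the only open cell in box 4 admitting 5 ⇒ r3c5=5.
Step 2. [r6c5∈{6}] r6c5's peers cover all but 6 ⇒ r6c5=6.
Step 3. [r5c3∈{5}] r5c3's peers cover all but 5 ⇒ r5c3=5.
Step 4. [r4c6∈{1}] nothing but 1 survives at r4c6 ⇒ r4c6=1.
Step 5. [r1c5∈{2}] only 2 remains possible at r1c5 ⇒ r1c5=2.
Step 6. [r1c2∈{4,5}] col 2 places 4 nowhere but r1c2, so r1c2=4.
Step 7. [r5c1∈{6}] only 6 remains possible at r5c1. So r5c1=6.
Step 8. [r5c5∈{1}] r5c5 is down to just 1 ⇒ r5c5=1.
Step 9. [r3c2∈{6}] nothing but 6 survives at r3c2 ⇒ r3c2=6.
Step 10. [r1c6∈{6}] r1c6 has the single candidate 6, so r1c6=6.
Step 11. [r1c3∈{3}] nothing but 3 survives at r1c3, so r1c3=3.
Step 12. [r5c6∈{4}] only 4 remains possible at r5c6, so r5c6=4.
Step 13. [r3c3∈{1}] r3c3 has the single candidate 1. So r3c3=1.
Step 14. [r4c2∈{5}] r4c2 has the single candidate 5, so r4c2=5.
Step 15. [r4c3∈{2}] nothing but 2 survives at r4c3 ⇒ r4c3=2.
Step 16. [r2c1∈{2}] nothing but 2 survives at r2c1. So r2c1=2.
Step 17. [r1c1∈{5}] nothing but 5 survives at r1c1. So r1c1=5.
Step 18. [r2c4∈{4}] r2c4 is down to just 4. So r2c4=4.
Step 19. [r6c6∈{3}] r6c6 has the single candidate 3 ⇒ r6c6=3.
Step 20. [r6c4∈{5}] only 5 remains possible at r6c4. So r6c4=5.

Answer: 5 4 3 1 2 6 / 2 1 6 4 3 5 / 4 6 1 3 5 2 / 3 5 2 6 4 1 / 6 3 5 2 1 4 / 1 2 4 5 6 3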